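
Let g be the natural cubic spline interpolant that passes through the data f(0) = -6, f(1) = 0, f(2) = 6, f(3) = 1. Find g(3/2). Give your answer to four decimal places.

3.8250

Put M_i = g'' at the i-th knot. Here h = (1, 1, 1) and Δ = (6, 6, -5), so the interior equations h_(i-1)·M_(i-1) + 2(h_(i-1)+h_i)·M_i + h_i·M_(i+1) = 6(Δ_i − Δ_(i-1)) read
  1·M_0 + 4·M_1 + 1·M_2 = 6(Δ_1 - Δ_0) = 0
  1·M_1 + 4·M_2 + 1·M_3 = 6(Δ_2 - Δ_1) = -66
Natural end conditions: M_0 = M_3 = 0.
Hence M_0 = 0, M_1 = 22/5, M_2 = -88/5, M_3 = 0.
On [1, 2], g(x) = 0 + 112/15·(x - 1) + 11/5·(x - 1)² - 11/3·(x - 1)³.
With (x - 1) = 1/2: g(3/2) = 153/40.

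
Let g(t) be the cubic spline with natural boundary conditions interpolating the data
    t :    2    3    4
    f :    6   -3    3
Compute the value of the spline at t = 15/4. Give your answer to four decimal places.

Let σ_i = g''(x_i). Step sizes h_i = 1, 1; slopes of the chords Δ_i = (y_(i+1) - y_i)/h_i = -9, 6.
  1·σ_0 + 4·σ_1 + 1·σ_2 = 6(Δ_1 - Δ_0) = 90
Natural end conditions: σ_0 = σ_2 = 0.
Hence σ_0 = 0, σ_1 = 45/2, σ_2 = 0.
On [3, 4], g(t) = -3 - 3/2·(t - 3) + 45/4·(t - 3)² - 15/4·(t - 3)³.
With (t - 3) = 3/4: g(15/4) = 159/256.

0.6211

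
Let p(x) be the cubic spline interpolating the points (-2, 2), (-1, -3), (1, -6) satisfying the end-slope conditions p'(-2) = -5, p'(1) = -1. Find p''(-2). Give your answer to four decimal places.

With M_i denoting the second derivative at x_i, h_i = 1, 2, and Δ_i = (y_(i+1) − y_i)/h_i = -5, -3/2:
  1·M_0 + 6·M_1 + 2·M_2 = 6(Δ_1 - Δ_0) = 21
Clamped end conditions give two more equations: 2h_0·M_0 + h_0·M_1 = 6(Δ_0 - p'(-2)) = 0 and h_1·M_1 + 2h_1·M_2 = 6(p'(1) - Δ_1) = 3.
Solving: M_0 = -13/6, M_1 = 13/3, M_2 = -17/12.

-2.1667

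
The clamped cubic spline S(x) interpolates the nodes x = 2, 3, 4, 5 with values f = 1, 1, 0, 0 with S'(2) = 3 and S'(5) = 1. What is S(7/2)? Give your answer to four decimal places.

With σ_i denoting the second derivative at x_i, h_i = 1, 1, 1, and Δ_i = (y_(i+1) − y_i)/h_i = 0, -1, 0:
  1·σ_0 + 4·σ_1 + 1·σ_2 = 6(Δ_1 - Δ_0) = -6
  1·σ_1 + 4·σ_2 + 1·σ_3 = 6(Δ_2 - Δ_1) = 6
Clamped end conditions give two more equations: 2h_0·σ_0 + h_0·σ_1 = 6(Δ_0 - S'(2)) = -18 and h_2·σ_2 + 2h_2·σ_3 = 6(S'(5) - Δ_2) = 6.
Forward elimination and back-substitution give σ_0 = -28/3, σ_1 = 2/3, σ_2 = 2/3, σ_3 = 8/3.
On [3, 4], S(x) = 1 - 4/3·(x - 3) + 1/3·(x - 3)² + 0·(x - 3)³.
With (x - 3) = 1/2: S(7/2) = 5/12.

0.4167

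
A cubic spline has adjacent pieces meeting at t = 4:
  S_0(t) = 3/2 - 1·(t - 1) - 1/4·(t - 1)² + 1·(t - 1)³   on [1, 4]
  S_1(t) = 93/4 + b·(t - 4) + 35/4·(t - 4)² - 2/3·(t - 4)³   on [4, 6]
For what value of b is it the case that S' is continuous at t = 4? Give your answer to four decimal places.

24.5000

S_0'(t) = -1 - 1/2·(t - 1) + 3·(t - 1)², so S_0'(4) = 49/2. On the right, S_1'(4) = b, so b = 49/2.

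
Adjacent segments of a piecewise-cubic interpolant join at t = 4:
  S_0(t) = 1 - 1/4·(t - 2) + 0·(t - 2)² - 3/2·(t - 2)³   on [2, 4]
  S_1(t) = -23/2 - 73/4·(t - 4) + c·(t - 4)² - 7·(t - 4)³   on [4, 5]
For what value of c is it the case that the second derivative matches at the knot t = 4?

-9

S_0''(t) = 0 - 9·(t - 2), so S_0''(4) = -18. On the right, S_1''(4) = 2c, so c = -9.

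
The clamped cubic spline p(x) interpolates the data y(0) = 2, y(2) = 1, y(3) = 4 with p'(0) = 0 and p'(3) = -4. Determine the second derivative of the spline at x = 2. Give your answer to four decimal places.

9.6667

Write σ_i for p''(x_i). With h_i = 2, 1 and divided differences Δ_i = -1/2, 3, the continuity of p' gives the tridiagonal system
  2·σ_0 + 6·σ_1 + 1·σ_2 = 6(Δ_1 - Δ_0) = 21
Clamped end conditions give two more equations: 2h_0·σ_0 + h_0·σ_1 = 6(Δ_0 - p'(0)) = -3 and h_1·σ_1 + 2h_1·σ_2 = 6(p'(3) - Δ_1) = -42.
Solving: σ_0 = -67/12, σ_1 = 29/3, σ_2 = -155/6.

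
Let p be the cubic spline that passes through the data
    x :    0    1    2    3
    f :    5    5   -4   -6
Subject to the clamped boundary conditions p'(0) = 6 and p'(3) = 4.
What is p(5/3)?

-1

Put M_i = p'' at the i-th knot. Here h = (1, 1, 1) and Δ = (0, -9, -2), so the interior equations h_(i-1)·M_(i-1) + 2(h_(i-1)+h_i)·M_i + h_i·M_(i+1) = 6(Δ_i − Δ_(i-1)) read
  1·M_0 + 4·M_1 + 1·M_2 = 6(Δ_1 - Δ_0) = -54
  1·M_1 + 4·M_2 + 1·M_3 = 6(Δ_2 - Δ_1) = 42
Clamped end conditions give two more equations: 2h_0·M_0 + h_0·M_1 = 6(Δ_0 - p'(0)) = -36 and h_2·M_2 + 2h_2·M_3 = 6(p'(3) - Δ_2) = 36.
Solving the tridiagonal system: M_0 = -34/3, M_1 = -40/3, M_2 = 32/3, M_3 = 38/3.
On [1, 2], p(x) = 5 - 19/3·(x - 1) - 20/3·(x - 1)² + 4·(x - 1)³.
With (x - 1) = 2/3: p(5/3) = -1.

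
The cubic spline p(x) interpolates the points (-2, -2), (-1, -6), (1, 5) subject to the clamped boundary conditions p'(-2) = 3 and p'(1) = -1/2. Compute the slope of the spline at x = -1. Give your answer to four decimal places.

Let m_i = p''(x_i). Step sizes h_i = 1, 2; slopes of the chords Δ_i = (y_(i+1) - y_i)/h_i = -4, 11/2.
  1·m_0 + 6·m_1 + 2·m_2 = 6(Δ_1 - Δ_0) = 57
Clamped end conditions give two more equations: 2h_0·m_0 + h_0·m_1 = 6(Δ_0 - p'(-2)) = -42 and h_1·m_1 + 2h_1·m_2 = 6(p'(1) - Δ_1) = -36.
Solving the tridiagonal system: m_0 = -95/3, m_1 = 64/3, m_2 = -59/3.
On [-1, 1], p'(x) = b_1 + 2c_1·(x + 1) + 3d_1·(x + 1)² with b_1 = Δ_1 - h_1(2m_1 + m_2)/6 = -13/6, c_1 = m_1/2 = 32/3, d_1 = (m_2 - m_1)/(6h_1) = -41/12. So p'(-1) = -13/6.

-2.1667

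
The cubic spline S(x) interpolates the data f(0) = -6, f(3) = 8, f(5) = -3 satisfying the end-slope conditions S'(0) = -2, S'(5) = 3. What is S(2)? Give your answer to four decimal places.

Write M_i for S''(x_i). With h_i = 3, 2 and divided differences Δ_i = 14/3, -11/2, the continuity of S' gives the tridiagonal system
  3·M_0 + 10·M_1 + 2·M_2 = 6(Δ_1 - Δ_0) = -61
Clamped end conditions give two more equations: 2h_0·M_0 + h_0·M_1 = 6(Δ_0 - S'(0)) = 40 and h_1·M_1 + 2h_1·M_2 = 6(S'(5) - Δ_1) = 51.
Solving the tridiagonal system: M_0 = 413/30, M_1 = -71/5, M_2 = 397/20.
On [0, 3], S(x) = -6 - 2·x + 413/60·x² - 839/540·x³.
With x = 2: S(2) = 689/135.

5.1037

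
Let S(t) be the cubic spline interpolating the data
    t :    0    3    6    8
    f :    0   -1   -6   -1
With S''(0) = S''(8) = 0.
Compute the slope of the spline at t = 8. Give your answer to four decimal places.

3.4730

Write M_i for S''(x_i). With h_i = 3, 3, 2 and divided differences Δ_i = -1/3, -5/3, 5/2, the continuity of S' gives the tridiagonal system
  3·M_0 + 12·M_1 + 3·M_2 = 6(Δ_1 - Δ_0) = -8
  3·M_1 + 10·M_2 + 2·M_3 = 6(Δ_2 - Δ_1) = 25
Natural end conditions: M_0 = M_3 = 0.
Hence M_0 = 0, M_1 = -155/111, M_2 = 108/37, M_3 = 0.
On [6, 8], S'(t) = b_2 + 2c_2·(t - 6) + 3d_2·(t - 6)² with b_2 = Δ_2 - h_2(2M_2 + M_3)/6 = 41/74, c_2 = M_2/2 = 54/37, d_2 = (M_3 - M_2)/(6h_2) = -9/37. So S'(8) = 257/74.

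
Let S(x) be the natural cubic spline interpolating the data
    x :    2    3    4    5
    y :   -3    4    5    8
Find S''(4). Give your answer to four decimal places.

Put m_i = S'' at the i-th knot. Here h = (1, 1, 1) and Δ = (7, 1, 3), so the interior equations h_(i-1)·m_(i-1) + 2(h_(i-1)+h_i)·m_i + h_i·m_(i+1) = 6(Δ_i − Δ_(i-1)) read
  1·m_0 + 4·m_1 + 1·m_2 = 6(Δ_1 - Δ_0) = -36
  1·m_1 + 4·m_2 + 1·m_3 = 6(Δ_2 - Δ_1) = 12
Natural end conditions: m_0 = m_3 = 0.
Hence m_0 = 0, m_1 = -52/5, m_2 = 28/5, m_3 = 0.

5.6000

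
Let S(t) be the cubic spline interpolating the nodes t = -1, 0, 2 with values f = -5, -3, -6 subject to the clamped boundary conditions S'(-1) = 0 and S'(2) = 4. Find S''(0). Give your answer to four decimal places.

With σ_i denoting the second derivative at x_i, h_i = 1, 2, and Δ_i = (y_(i+1) − y_i)/h_i = 2, -3/2:
  1·σ_0 + 6·σ_1 + 2·σ_2 = 6(Δ_1 - Δ_0) = -21
Clamped end conditions give two more equations: 2h_0·σ_0 + h_0·σ_1 = 6(Δ_0 - S'(-1)) = 12 and h_1·σ_1 + 2h_1·σ_2 = 6(S'(2) - Δ_1) = 33.
Hence σ_0 = 65/6, σ_1 = -29/3, σ_2 = 157/12.

-9.6667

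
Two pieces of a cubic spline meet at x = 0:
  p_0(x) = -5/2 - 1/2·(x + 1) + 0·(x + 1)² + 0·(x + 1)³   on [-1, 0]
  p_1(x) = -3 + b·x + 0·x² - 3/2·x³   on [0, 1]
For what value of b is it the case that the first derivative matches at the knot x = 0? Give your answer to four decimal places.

-0.5000

p_0'(x) = -1/2 + 0·(x + 1) + 0·(x + 1)², so p_0'(0) = -1/2. On the right, p_1'(0) = b, so b = -1/2.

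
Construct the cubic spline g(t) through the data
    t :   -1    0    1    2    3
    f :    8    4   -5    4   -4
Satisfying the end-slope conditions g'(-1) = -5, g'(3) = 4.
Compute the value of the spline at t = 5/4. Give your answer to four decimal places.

With M_i denoting the second derivative at x_i, h_i = 1, 1, 1, 1, and Δ_i = (y_(i+1) − y_i)/h_i = -4, -9, 9, -8:
  1·M_0 + 4·M_1 + 1·M_2 = 6(Δ_1 - Δ_0) = -30
  1·M_1 + 4·M_2 + 1·M_3 = 6(Δ_2 - Δ_1) = 108
  1·M_2 + 4·M_3 + 1·M_4 = 6(Δ_3 - Δ_2) = -102
Clamped end conditions give two more equations: 2h_0·M_0 + h_0·M_1 = 6(Δ_0 - g'(-1)) = 6 and h_3·M_3 + 2h_3·M_4 = 6(g'(3) - Δ_3) = 72.
Solving: M_0 = 57/4, M_1 = -45/2, M_2 = 183/4, M_3 = -105/2, M_4 = 249/4.
On [1, 2], g(t) = -5 + 5/2·(t - 1) + 183/8·(t - 1)² - 131/8·(t - 1)³.
With (t - 1) = 1/4: g(5/4) = -1639/512.

-3.2012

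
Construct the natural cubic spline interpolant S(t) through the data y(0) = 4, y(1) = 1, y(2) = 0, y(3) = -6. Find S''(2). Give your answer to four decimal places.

-8.8000

Let m_i = S''(x_i). Step sizes h_i = 1, 1, 1; slopes of the chords Δ_i = (y_(i+1) - y_i)/h_i = -3, -1, -6.
  1·m_0 + 4·m_1 + 1·m_2 = 6(Δ_1 - Δ_0) = 12
  1·m_1 + 4·m_2 + 1·m_3 = 6(Δ_2 - Δ_1) = -30
Natural end conditions: m_0 = m_3 = 0.
Solving the tridiagonal system: m_0 = 0, m_1 = 26/5, m_2 = -44/5, m_3 = 0.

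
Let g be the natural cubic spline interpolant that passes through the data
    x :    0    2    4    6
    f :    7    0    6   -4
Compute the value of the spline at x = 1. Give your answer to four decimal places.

Let σ_i = g''(x_i). Step sizes h_i = 2, 2, 2; slopes of the chords Δ_i = (y_(i+1) - y_i)/h_i = -7/2, 3, -5.
  2·σ_0 + 8·σ_1 + 2·σ_2 = 6(Δ_1 - Δ_0) = 39
  2·σ_1 + 8·σ_2 + 2·σ_3 = 6(Δ_2 - Δ_1) = -48
Natural end conditions: σ_0 = σ_3 = 0.
Solving: σ_0 = 0, σ_1 = 34/5, σ_2 = -77/10, σ_3 = 0.
On [0, 2], g(x) = 7 - 173/30·x + 0·x² + 17/30·x³.
With x = 1: g(1) = 9/5.

1.8000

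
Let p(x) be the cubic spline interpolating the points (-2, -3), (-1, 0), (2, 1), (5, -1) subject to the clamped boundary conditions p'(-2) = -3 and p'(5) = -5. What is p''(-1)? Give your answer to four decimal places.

With m_i denoting the second derivative at x_i, h_i = 1, 3, 3, and Δ_i = (y_(i+1) − y_i)/h_i = 3, 1/3, -2/3:
  1·m_0 + 8·m_1 + 3·m_2 = 6(Δ_1 - Δ_0) = -16
  3·m_1 + 12·m_2 + 3·m_3 = 6(Δ_2 - Δ_1) = -6
Clamped end conditions give two more equations: 2h_0·m_0 + h_0·m_1 = 6(Δ_0 - p'(-2)) = 36 and h_2·m_2 + 2h_2·m_3 = 6(p'(5) - Δ_2) = -26.
Solving: m_0 = 642/31, m_1 = -168/31, m_2 = 206/93, m_3 = -506/93.

-5.4194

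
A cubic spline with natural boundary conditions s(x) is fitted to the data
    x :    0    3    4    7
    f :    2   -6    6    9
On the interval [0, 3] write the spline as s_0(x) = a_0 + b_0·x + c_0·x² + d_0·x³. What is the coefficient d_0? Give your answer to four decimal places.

0.6790

Let m_i = s''(x_i). Step sizes h_i = 3, 1, 3; slopes of the chords Δ_i = (y_(i+1) - y_i)/h_i = -8/3, 12, 1.
  3·m_0 + 8·m_1 + 1·m_2 = 6(Δ_1 - Δ_0) = 88
  1·m_1 + 8·m_2 + 3·m_3 = 6(Δ_2 - Δ_1) = -66
Natural end conditions: m_0 = m_3 = 0.
Solving the tridiagonal system: m_0 = 0, m_1 = 110/9, m_2 = -88/9, m_3 = 0.
On [0, 3], with s_0(x) = a_0 + b_0·x + c_0·x² + d_0·x³: c_0 = m_0/2 = 0, d_0 = (m_1 - m_0)/(6h_0) = 55/81, b_0 = Δ_0 - h_0(2m_0 + m_1)/6 = -79/9.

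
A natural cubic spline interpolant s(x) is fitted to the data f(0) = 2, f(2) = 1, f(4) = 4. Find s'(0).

Write σ_i for s''(x_i). With h_i = 2, 2 and divided differences Δ_i = -1/2, 3/2, the continuity of s' gives the tridiagonal system
  2·σ_0 + 8·σ_1 + 2·σ_2 = 6(Δ_1 - Δ_0) = 12
Natural end conditions: σ_0 = σ_2 = 0.
Hence σ_0 = 0, σ_1 = 3/2, σ_2 = 0.
On [0, 2], s'(x) = b_0 + 2c_0·x + 3d_0·x² with b_0 = Δ_0 - h_0(2σ_0 + σ_1)/6 = -1, c_0 = σ_0/2 = 0, d_0 = (σ_1 - σ_0)/(6h_0) = 1/8. So s'(0) = -1.

-1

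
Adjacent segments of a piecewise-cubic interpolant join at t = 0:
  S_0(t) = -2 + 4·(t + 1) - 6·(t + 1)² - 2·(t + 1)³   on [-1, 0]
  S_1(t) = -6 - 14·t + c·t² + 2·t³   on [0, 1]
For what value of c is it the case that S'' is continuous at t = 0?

S_0''(t) = -12 - 12·(t + 1), so S_0''(0) = -24. On the right, S_1''(0) = 2c, so c = -12.

-12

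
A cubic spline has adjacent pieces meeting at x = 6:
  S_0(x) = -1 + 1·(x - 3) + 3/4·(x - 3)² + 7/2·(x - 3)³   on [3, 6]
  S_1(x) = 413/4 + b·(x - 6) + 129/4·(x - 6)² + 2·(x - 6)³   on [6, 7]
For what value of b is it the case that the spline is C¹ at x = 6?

S_0'(x) = 1 + 3/2·(x - 3) + 21/2·(x - 3)², so S_0'(6) = 100. On the right, S_1'(6) = b, so b = 100.

100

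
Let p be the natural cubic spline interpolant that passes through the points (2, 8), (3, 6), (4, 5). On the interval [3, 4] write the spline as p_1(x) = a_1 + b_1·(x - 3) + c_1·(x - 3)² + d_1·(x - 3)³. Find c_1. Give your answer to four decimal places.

0.7500

With m_i denoting the second derivative at x_i, h_i = 1, 1, and Δ_i = (y_(i+1) − y_i)/h_i = -2, -1:
  1·m_0 + 4·m_1 + 1·m_2 = 6(Δ_1 - Δ_0) = 6
Natural end conditions: m_0 = m_2 = 0.
Solving the tridiagonal system: m_0 = 0, m_1 = 3/2, m_2 = 0.
On [3, 4], with p_1(x) = a_1 + b_1·(x - 3) + c_1·(x - 3)² + d_1·(x - 3)³: c_1 = m_1/2 = 3/4, d_1 = (m_2 - m_1)/(6h_1) = -1/4, b_1 = Δ_1 - h_1(2m_1 + m_2)/6 = -3/2.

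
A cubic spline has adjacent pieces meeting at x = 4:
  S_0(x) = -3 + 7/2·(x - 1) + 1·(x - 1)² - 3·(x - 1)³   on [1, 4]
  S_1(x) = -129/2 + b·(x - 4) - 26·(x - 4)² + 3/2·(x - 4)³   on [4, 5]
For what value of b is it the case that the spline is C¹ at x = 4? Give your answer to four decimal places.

-71.5000

S_0'(x) = 7/2 + 2·(x - 1) - 9·(x - 1)², so S_0'(4) = -143/2. On the right, S_1'(4) = b, so b = -143/2.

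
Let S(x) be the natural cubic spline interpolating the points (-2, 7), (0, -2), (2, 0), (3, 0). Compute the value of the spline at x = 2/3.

-2

Put σ_i = S'' at the i-th knot. Here h = (2, 2, 1) and Δ = (-9/2, 1, 0), so the interior equations h_(i-1)·σ_(i-1) + 2(h_(i-1)+h_i)·σ_i + h_i·σ_(i+1) = 6(Δ_i − Δ_(i-1)) read
  2·σ_0 + 8·σ_1 + 2·σ_2 = 6(Δ_1 - Δ_0) = 33
  2·σ_1 + 6·σ_2 + 1·σ_3 = 6(Δ_2 - Δ_1) = -6
Natural end conditions: σ_0 = σ_3 = 0.
Solving the tridiagonal system: σ_0 = 0, σ_1 = 105/22, σ_2 = -57/22, σ_3 = 0.
On [0, 2], S(x) = -2 - 29/22·x + 105/44·x² - 27/44·x³.
With x = 2/3: S(2/3) = -2.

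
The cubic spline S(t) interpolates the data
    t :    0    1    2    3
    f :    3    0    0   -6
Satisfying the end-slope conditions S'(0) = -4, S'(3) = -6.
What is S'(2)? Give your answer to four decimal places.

Write M_i for S''(x_i). With h_i = 1, 1, 1 and divided differences Δ_i = -3, 0, -6, the continuity of S' gives the tridiagonal system
  1·M_0 + 4·M_1 + 1·M_2 = 6(Δ_1 - Δ_0) = 18
  1·M_1 + 4·M_2 + 1·M_3 = 6(Δ_2 - Δ_1) = -36
Clamped end conditions give two more equations: 2h_0·M_0 + h_0·M_1 = 6(Δ_0 - S'(0)) = 6 and h_2·M_2 + 2h_2·M_3 = 6(S'(3) - Δ_2) = 0.
Forward elimination and back-substitution give M_0 = -14/15, M_1 = 118/15, M_2 = -188/15, M_3 = 94/15.
On [2, 3], S'(t) = b_2 + 2c_2·(t - 2) + 3d_2·(t - 2)² with b_2 = Δ_2 - h_2(2M_2 + M_3)/6 = -43/15, c_2 = M_2/2 = -94/15, d_2 = (M_3 - M_2)/(6h_2) = 47/15. So S'(2) = -43/15.

-2.8667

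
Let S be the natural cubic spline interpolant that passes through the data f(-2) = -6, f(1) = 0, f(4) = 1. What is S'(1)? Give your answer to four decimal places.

1.1667

Write σ_i for S''(x_i). With h_i = 3, 3 and divided differences Δ_i = 2, 1/3, the continuity of S' gives the tridiagonal system
  3·σ_0 + 12·σ_1 + 3·σ_2 = 6(Δ_1 - Δ_0) = -10
Natural end conditions: σ_0 = σ_2 = 0.
Forward elimination and back-substitution give σ_0 = 0, σ_1 = -5/6, σ_2 = 0.
On [1, 4], S'(t) = b_1 + 2c_1·(t - 1) + 3d_1·(t - 1)² with b_1 = Δ_1 - h_1(2σ_1 + σ_2)/6 = 7/6, c_1 = σ_1/2 = -5/12, d_1 = (σ_2 - σ_1)/(6h_1) = 5/108. So S'(1) = 7/6.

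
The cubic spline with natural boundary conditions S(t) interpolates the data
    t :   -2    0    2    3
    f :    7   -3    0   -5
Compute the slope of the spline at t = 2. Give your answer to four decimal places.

-2.0455

Write M_i for S''(x_i). With h_i = 2, 2, 1 and divided differences Δ_i = -5, 3/2, -5, the continuity of S' gives the tridiagonal system
  2·M_0 + 8·M_1 + 2·M_2 = 6(Δ_1 - Δ_0) = 39
  2·M_1 + 6·M_2 + 1·M_3 = 6(Δ_2 - Δ_1) = -39
Natural end conditions: M_0 = M_3 = 0.
Solving: M_0 = 0, M_1 = 78/11, M_2 = -195/22, M_3 = 0.
On [2, 3], S'(t) = b_2 + 2c_2·(t - 2) + 3d_2·(t - 2)² with b_2 = Δ_2 - h_2(2M_2 + M_3)/6 = -45/22, c_2 = M_2/2 = -195/44, d_2 = (M_3 - M_2)/(6h_2) = 65/44. So S'(2) = -45/22.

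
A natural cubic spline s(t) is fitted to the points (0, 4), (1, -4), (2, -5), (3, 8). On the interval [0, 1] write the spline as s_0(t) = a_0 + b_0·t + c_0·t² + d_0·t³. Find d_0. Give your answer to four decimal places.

0.9333

Put m_i = s'' at the i-th knot. Here h = (1, 1, 1) and Δ = (-8, -1, 13), so the interior equations h_(i-1)·m_(i-1) + 2(h_(i-1)+h_i)·m_i + h_i·m_(i+1) = 6(Δ_i − Δ_(i-1)) read
  1·m_0 + 4·m_1 + 1·m_2 = 6(Δ_1 - Δ_0) = 42
  1·m_1 + 4·m_2 + 1·m_3 = 6(Δ_2 - Δ_1) = 84
Natural end conditions: m_0 = m_3 = 0.
Hence m_0 = 0, m_1 = 28/5, m_2 = 98/5, m_3 = 0.
On [0, 1], with s_0(t) = a_0 + b_0·t + c_0·t² + d_0·t³: c_0 = m_0/2 = 0, d_0 = (m_1 - m_0)/(6h_0) = 14/15, b_0 = Δ_0 - h_0(2m_0 + m_1)/6 = -134/15.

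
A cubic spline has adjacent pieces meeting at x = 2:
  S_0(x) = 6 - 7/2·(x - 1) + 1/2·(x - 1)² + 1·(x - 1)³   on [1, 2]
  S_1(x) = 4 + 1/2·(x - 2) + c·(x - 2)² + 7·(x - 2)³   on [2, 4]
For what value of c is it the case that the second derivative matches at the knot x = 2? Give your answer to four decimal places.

3.5000

S_0''(x) = 1 + 6·(x - 1), so S_0''(2) = 7. On the right, S_1''(2) = 2c, so c = 7/2.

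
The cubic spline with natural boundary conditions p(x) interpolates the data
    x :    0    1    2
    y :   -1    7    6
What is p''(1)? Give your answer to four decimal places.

-13.5000

Put M_i = p'' at the i-th knot. Here h = (1, 1) and Δ = (8, -1), so the interior equations h_(i-1)·M_(i-1) + 2(h_(i-1)+h_i)·M_i + h_i·M_(i+1) = 6(Δ_i − Δ_(i-1)) read
  1·M_0 + 4·M_1 + 1·M_2 = 6(Δ_1 - Δ_0) = -54
Natural end conditions: M_0 = M_2 = 0.
Forward elimination and back-substitution give M_0 = 0, M_1 = -27/2, M_2 = 0.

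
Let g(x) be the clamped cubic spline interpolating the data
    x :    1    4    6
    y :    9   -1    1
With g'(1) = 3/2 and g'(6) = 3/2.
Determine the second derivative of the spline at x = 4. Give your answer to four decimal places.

5.2000

Write σ_i for g''(x_i). With h_i = 3, 2 and divided differences Δ_i = -10/3, 1, the continuity of g' gives the tridiagonal system
  3·σ_0 + 10·σ_1 + 2·σ_2 = 6(Δ_1 - Δ_0) = 26
Clamped end conditions give two more equations: 2h_0·σ_0 + h_0·σ_1 = 6(Δ_0 - g'(1)) = -29 and h_1·σ_1 + 2h_1·σ_2 = 6(g'(6) - Δ_1) = 3.
Solving the tridiagonal system: σ_0 = -223/30, σ_1 = 26/5, σ_2 = -37/20.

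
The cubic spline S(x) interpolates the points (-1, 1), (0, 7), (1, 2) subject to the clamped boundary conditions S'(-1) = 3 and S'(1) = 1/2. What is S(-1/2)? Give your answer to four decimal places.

4.3906

With σ_i denoting the second derivative at x_i, h_i = 1, 1, and Δ_i = (y_(i+1) − y_i)/h_i = 6, -5:
  1·σ_0 + 4·σ_1 + 1·σ_2 = 6(Δ_1 - Δ_0) = -66
Clamped end conditions give two more equations: 2h_0·σ_0 + h_0·σ_1 = 6(Δ_0 - S'(-1)) = 18 and h_1·σ_1 + 2h_1·σ_2 = 6(S'(1) - Δ_1) = 33.
Forward elimination and back-substitution give σ_0 = 97/4, σ_1 = -61/2, σ_2 = 127/4.
On [-1, 0], S(x) = 1 + 3·(x + 1) + 97/8·(x + 1)² - 73/8·(x + 1)³.
With (x + 1) = 1/2: S(-1/2) = 281/64.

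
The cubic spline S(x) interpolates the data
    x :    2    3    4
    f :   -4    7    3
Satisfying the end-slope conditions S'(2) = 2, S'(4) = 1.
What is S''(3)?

-44

Let M_i = S''(x_i). Step sizes h_i = 1, 1; slopes of the chords Δ_i = (y_(i+1) - y_i)/h_i = 11, -4.
  1·M_0 + 4·M_1 + 1·M_2 = 6(Δ_1 - Δ_0) = -90
Clamped end conditions give two more equations: 2h_0·M_0 + h_0·M_1 = 6(Δ_0 - S'(2)) = 54 and h_1·M_1 + 2h_1·M_2 = 6(S'(4) - Δ_1) = 30.
Hence M_0 = 49, M_1 = -44, M_2 = 37.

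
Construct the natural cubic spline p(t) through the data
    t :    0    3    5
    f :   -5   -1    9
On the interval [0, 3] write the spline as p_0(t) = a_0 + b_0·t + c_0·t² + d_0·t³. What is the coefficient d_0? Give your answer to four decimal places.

Let σ_i = p''(x_i). Step sizes h_i = 3, 2; slopes of the chords Δ_i = (y_(i+1) - y_i)/h_i = 4/3, 5.
  3·σ_0 + 10·σ_1 + 2·σ_2 = 6(Δ_1 - Δ_0) = 22
Natural end conditions: σ_0 = σ_2 = 0.
Forward elimination and back-substitution give σ_0 = 0, σ_1 = 11/5, σ_2 = 0.
On [0, 3], with p_0(t) = a_0 + b_0·t + c_0·t² + d_0·t³: c_0 = σ_0/2 = 0, d_0 = (σ_1 - σ_0)/(6h_0) = 11/90, b_0 = Δ_0 - h_0(2σ_0 + σ_1)/6 = 7/30.

0.1222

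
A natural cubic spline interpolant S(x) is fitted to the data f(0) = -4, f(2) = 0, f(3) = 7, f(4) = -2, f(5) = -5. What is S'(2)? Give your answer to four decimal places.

Put M_i = S'' at the i-th knot. Here h = (2, 1, 1, 1) and Δ = (2, 7, -9, -3), so the interior equations h_(i-1)·M_(i-1) + 2(h_(i-1)+h_i)·M_i + h_i·M_(i+1) = 6(Δ_i − Δ_(i-1)) read
  2·M_0 + 6·M_1 + 1·M_2 = 6(Δ_1 - Δ_0) = 30
  1·M_1 + 4·M_2 + 1·M_3 = 6(Δ_2 - Δ_1) = -96
  1·M_2 + 4·M_3 + 1·M_4 = 6(Δ_3 - Δ_2) = 36
Natural end conditions: M_0 = M_4 = 0.
Forward elimination and back-substitution give M_0 = 0, M_1 = 435/43, M_2 = -1320/43, M_3 = 717/43, M_4 = 0.
On [2, 3], S'(x) = b_1 + 2c_1·(x - 2) + 3d_1·(x - 2)² with b_1 = Δ_1 - h_1(2M_1 + M_2)/6 = 376/43, c_1 = M_1/2 = 435/86, d_1 = (M_2 - M_1)/(6h_1) = -585/86. So S'(2) = 376/43.

8.7442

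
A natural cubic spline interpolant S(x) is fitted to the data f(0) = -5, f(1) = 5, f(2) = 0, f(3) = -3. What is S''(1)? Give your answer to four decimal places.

-24.8000

With σ_i denoting the second derivative at x_i, h_i = 1, 1, 1, and Δ_i = (y_(i+1) − y_i)/h_i = 10, -5, -3:
  1·σ_0 + 4·σ_1 + 1·σ_2 = 6(Δ_1 - Δ_0) = -90
  1·σ_1 + 4·σ_2 + 1·σ_3 = 6(Δ_2 - Δ_1) = 12
Natural end conditions: σ_0 = σ_3 = 0.
Forward elimination and back-substitution give σ_0 = 0, σ_1 = -124/5, σ_2 = 46/5, σ_3 = 0.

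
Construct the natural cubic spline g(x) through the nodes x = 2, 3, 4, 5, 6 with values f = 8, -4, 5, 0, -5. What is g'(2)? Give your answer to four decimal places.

Write σ_i for g''(x_i). With h_i = 1, 1, 1, 1 and divided differences Δ_i = -12, 9, -5, -5, the continuity of g' gives the tridiagonal system
  1·σ_0 + 4·σ_1 + 1·σ_2 = 6(Δ_1 - Δ_0) = 126
  1·σ_1 + 4·σ_2 + 1·σ_3 = 6(Δ_2 - Δ_1) = -84
  1·σ_2 + 4·σ_3 + 1·σ_4 = 6(Δ_3 - Δ_2) = 0
Natural end conditions: σ_0 = σ_4 = 0.
Solving the tridiagonal system: σ_0 = 0, σ_1 = 159/4, σ_2 = -33, σ_3 = 33/4, σ_4 = 0.
On [2, 3], g'(x) = b_0 + 2c_0·(x - 2) + 3d_0·(x - 2)² with b_0 = Δ_0 - h_0(2σ_0 + σ_1)/6 = -149/8, c_0 = σ_0/2 = 0, d_0 = (σ_1 - σ_0)/(6h_0) = 53/8. So g'(2) = -149/8.

-18.6250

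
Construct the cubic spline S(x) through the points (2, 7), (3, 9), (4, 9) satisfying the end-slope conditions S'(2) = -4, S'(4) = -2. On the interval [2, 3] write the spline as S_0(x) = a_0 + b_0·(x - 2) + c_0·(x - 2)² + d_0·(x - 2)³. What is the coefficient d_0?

-5

With m_i denoting the second derivative at x_i, h_i = 1, 1, and Δ_i = (y_(i+1) − y_i)/h_i = 2, 0:
  1·m_0 + 4·m_1 + 1·m_2 = 6(Δ_1 - Δ_0) = -12
Clamped end conditions give two more equations: 2h_0·m_0 + h_0·m_1 = 6(Δ_0 - S'(2)) = 36 and h_1·m_1 + 2h_1·m_2 = 6(S'(4) - Δ_1) = -12.
Hence m_0 = 22, m_1 = -8, m_2 = -2.
On [2, 3], with S_0(x) = a_0 + b_0·(x - 2) + c_0·(x - 2)² + d_0·(x - 2)³: c_0 = m_0/2 = 11, d_0 = (m_1 - m_0)/(6h_0) = -5, b_0 = Δ_0 - h_0(2m_0 + m_1)/6 = -4.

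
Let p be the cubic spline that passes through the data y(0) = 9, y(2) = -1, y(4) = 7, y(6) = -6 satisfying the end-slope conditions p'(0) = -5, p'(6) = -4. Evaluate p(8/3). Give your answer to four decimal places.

1.4593

Write σ_i for p''(x_i). With h_i = 2, 2, 2 and divided differences Δ_i = -5, 4, -13/2, the continuity of p' gives the tridiagonal system
  2·σ_0 + 8·σ_1 + 2·σ_2 = 6(Δ_1 - Δ_0) = 54
  2·σ_1 + 8·σ_2 + 2·σ_3 = 6(Δ_2 - Δ_1) = -63
Clamped end conditions give two more equations: 2h_0·σ_0 + h_0·σ_1 = 6(Δ_0 - p'(0)) = 0 and h_2·σ_2 + 2h_2·σ_3 = 6(p'(6) - Δ_2) = 15.
Solving: σ_0 = -173/30, σ_1 = 173/15, σ_2 = -401/30, σ_3 = 313/30.
On [2, 4], p(x) = -1 + 23/30·(x - 2) + 173/30·(x - 2)² - 83/40·(x - 2)³.
With (x - 2) = 2/3: p(8/3) = 197/135.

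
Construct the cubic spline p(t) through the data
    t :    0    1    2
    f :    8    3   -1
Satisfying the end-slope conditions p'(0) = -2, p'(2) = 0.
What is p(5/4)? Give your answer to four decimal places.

1.4961

Let M_i = p''(x_i). Step sizes h_i = 1, 1; slopes of the chords Δ_i = (y_(i+1) - y_i)/h_i = -5, -4.
  1·M_0 + 4·M_1 + 1·M_2 = 6(Δ_1 - Δ_0) = 6
Clamped end conditions give two more equations: 2h_0·M_0 + h_0·M_1 = 6(Δ_0 - p'(0)) = -18 and h_1·M_1 + 2h_1·M_2 = 6(p'(2) - Δ_1) = 24.
Solving: M_0 = -19/2, M_1 = 1, M_2 = 23/2.
On [1, 2], p(t) = 3 - 25/4·(t - 1) + 1/2·(t - 1)² + 7/4·(t - 1)³.
With (t - 1) = 1/4: p(5/4) = 383/256.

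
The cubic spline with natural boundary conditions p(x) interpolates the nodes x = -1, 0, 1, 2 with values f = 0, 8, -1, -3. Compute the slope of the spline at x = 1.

-8

Put M_i = p'' at the i-th knot. Here h = (1, 1, 1) and Δ = (8, -9, -2), so the interior equations h_(i-1)·M_(i-1) + 2(h_(i-1)+h_i)·M_i + h_i·M_(i+1) = 6(Δ_i − Δ_(i-1)) read
  1·M_0 + 4·M_1 + 1·M_2 = 6(Δ_1 - Δ_0) = -102
  1·M_1 + 4·M_2 + 1·M_3 = 6(Δ_2 - Δ_1) = 42
Natural end conditions: M_0 = M_3 = 0.
Hence M_0 = 0, M_1 = -30, M_2 = 18, M_3 = 0.
On [1, 2], p'(x) = b_2 + 2c_2·(x - 1) + 3d_2·(x - 1)² with b_2 = Δ_2 - h_2(2M_2 + M_3)/6 = -8, c_2 = M_2/2 = 9, d_2 = (M_3 - M_2)/(6h_2) = -3. So p'(1) = -8.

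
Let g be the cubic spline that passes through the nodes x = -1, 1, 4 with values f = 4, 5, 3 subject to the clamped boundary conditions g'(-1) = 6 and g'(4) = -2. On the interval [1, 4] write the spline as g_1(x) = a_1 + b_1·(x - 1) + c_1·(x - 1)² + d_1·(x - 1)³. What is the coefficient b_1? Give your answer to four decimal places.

Let m_i = g''(x_i). Step sizes h_i = 2, 3; slopes of the chords Δ_i = (y_(i+1) - y_i)/h_i = 1/2, -2/3.
  2·m_0 + 10·m_1 + 3·m_2 = 6(Δ_1 - Δ_0) = -7
Clamped end conditions give two more equations: 2h_0·m_0 + h_0·m_1 = 6(Δ_0 - g'(-1)) = -33 and h_1·m_1 + 2h_1·m_2 = 6(g'(4) - Δ_1) = -8.
Solving: m_0 = -183/20, m_1 = 9/5, m_2 = -67/30.
On [1, 4], with g_1(x) = a_1 + b_1·(x - 1) + c_1·(x - 1)² + d_1·(x - 1)³: c_1 = m_1/2 = 9/10, d_1 = (m_2 - m_1)/(6h_1) = -121/540, b_1 = Δ_1 - h_1(2m_1 + m_2)/6 = -27/20.

-1.3500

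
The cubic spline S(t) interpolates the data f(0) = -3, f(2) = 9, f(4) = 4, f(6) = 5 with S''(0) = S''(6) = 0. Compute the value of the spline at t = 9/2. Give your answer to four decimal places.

3.3531

Put m_i = S'' at the i-th knot. Here h = (2, 2, 2) and Δ = (6, -5/2, 1/2), so the interior equations h_(i-1)·m_(i-1) + 2(h_(i-1)+h_i)·m_i + h_i·m_(i+1) = 6(Δ_i − Δ_(i-1)) read
  2·m_0 + 8·m_1 + 2·m_2 = 6(Δ_1 - Δ_0) = -51
  2·m_1 + 8·m_2 + 2·m_3 = 6(Δ_2 - Δ_1) = 18
Natural end conditions: m_0 = m_3 = 0.
Hence m_0 = 0, m_1 = -37/5, m_2 = 41/10, m_3 = 0.
On [4, 6], S(t) = 4 - 67/30·(t - 4) + 41/20·(t - 4)² - 41/120·(t - 4)³.
With (t - 4) = 1/2: S(9/2) = 1073/320.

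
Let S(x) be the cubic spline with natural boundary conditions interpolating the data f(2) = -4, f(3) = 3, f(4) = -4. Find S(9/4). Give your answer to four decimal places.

-1.4297

Write M_i for S''(x_i). With h_i = 1, 1 and divided differences Δ_i = 7, -7, the continuity of S' gives the tridiagonal system
  1·M_0 + 4·M_1 + 1·M_2 = 6(Δ_1 - Δ_0) = -84
Natural end conditions: M_0 = M_2 = 0.
Forward elimination and back-substitution give M_0 = 0, M_1 = -21, M_2 = 0.
On [2, 3], S(x) = -4 + 21/2·(x - 2) + 0·(x - 2)² - 7/2·(x - 2)³.
With (x - 2) = 1/4: S(9/4) = -183/128.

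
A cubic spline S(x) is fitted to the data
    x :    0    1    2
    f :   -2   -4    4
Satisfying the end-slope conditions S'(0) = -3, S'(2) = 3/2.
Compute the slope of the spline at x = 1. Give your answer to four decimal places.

With m_i denoting the second derivative at x_i, h_i = 1, 1, and Δ_i = (y_(i+1) − y_i)/h_i = -2, 8:
  1·m_0 + 4·m_1 + 1·m_2 = 6(Δ_1 - Δ_0) = 60
Clamped end conditions give two more equations: 2h_0·m_0 + h_0·m_1 = 6(Δ_0 - S'(0)) = 6 and h_1·m_1 + 2h_1·m_2 = 6(S'(2) - Δ_1) = -39.
Hence m_0 = -39/4, m_1 = 51/2, m_2 = -129/4.
On [1, 2], S'(x) = b_1 + 2c_1·(x - 1) + 3d_1·(x - 1)² with b_1 = Δ_1 - h_1(2m_1 + m_2)/6 = 39/8, c_1 = m_1/2 = 51/4, d_1 = (m_2 - m_1)/(6h_1) = -77/8. So S'(1) = 39/8.

4.8750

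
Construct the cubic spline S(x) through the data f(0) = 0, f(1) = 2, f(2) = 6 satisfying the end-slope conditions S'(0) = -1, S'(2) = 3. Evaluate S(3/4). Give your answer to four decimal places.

Write M_i for S''(x_i). With h_i = 1, 1 and divided differences Δ_i = 2, 4, the continuity of S' gives the tridiagonal system
  1·M_0 + 4·M_1 + 1·M_2 = 6(Δ_1 - Δ_0) = 12
Clamped end conditions give two more equations: 2h_0·M_0 + h_0·M_1 = 6(Δ_0 - S'(0)) = 18 and h_1·M_1 + 2h_1·M_2 = 6(S'(2) - Δ_1) = -6.
Hence M_0 = 8, M_1 = 2, M_2 = -4.
On [0, 1], S(x) = 0 - 1·x + 4·x² - 1·x³.
With x = 3/4: S(3/4) = 69/64.

1.0781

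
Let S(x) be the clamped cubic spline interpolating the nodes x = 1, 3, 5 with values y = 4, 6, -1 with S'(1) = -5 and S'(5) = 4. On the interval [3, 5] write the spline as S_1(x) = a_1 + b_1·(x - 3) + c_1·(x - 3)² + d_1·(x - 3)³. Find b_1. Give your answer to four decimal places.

Write M_i for S''(x_i). With h_i = 2, 2 and divided differences Δ_i = 1, -7/2, the continuity of S' gives the tridiagonal system
  2·M_0 + 8·M_1 + 2·M_2 = 6(Δ_1 - Δ_0) = -27
Clamped end conditions give two more equations: 2h_0·M_0 + h_0·M_1 = 6(Δ_0 - S'(1)) = 36 and h_1·M_1 + 2h_1·M_2 = 6(S'(5) - Δ_1) = 45.
Forward elimination and back-substitution give M_0 = 117/8, M_1 = -45/4, M_2 = 135/8.
On [3, 5], with S_1(x) = a_1 + b_1·(x - 3) + c_1·(x - 3)² + d_1·(x - 3)³: c_1 = M_1/2 = -45/8, d_1 = (M_2 - M_1)/(6h_1) = 75/32, b_1 = Δ_1 - h_1(2M_1 + M_2)/6 = -13/8.

-1.6250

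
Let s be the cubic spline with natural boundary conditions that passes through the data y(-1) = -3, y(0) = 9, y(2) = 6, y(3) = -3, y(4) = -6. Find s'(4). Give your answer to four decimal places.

Let M_i = s''(x_i). Step sizes h_i = 1, 2, 1, 1; slopes of the chords Δ_i = (y_(i+1) - y_i)/h_i = 12, -3/2, -9, -3.
  1·M_0 + 6·M_1 + 2·M_2 = 6(Δ_1 - Δ_0) = -81
  2·M_1 + 6·M_2 + 1·M_3 = 6(Δ_2 - Δ_1) = -45
  1·M_2 + 4·M_3 + 1·M_4 = 6(Δ_3 - Δ_2) = 36
Natural end conditions: M_0 = M_4 = 0.
Solving: M_0 = 0, M_1 = -1431/122, M_2 = -324/61, M_3 = 630/61, M_4 = 0.
On [3, 4], s'(x) = b_3 + 2c_3·(x - 3) + 3d_3·(x - 3)² with b_3 = Δ_3 - h_3(2M_3 + M_4)/6 = -393/61, c_3 = M_3/2 = 315/61, d_3 = (M_4 - M_3)/(6h_3) = -105/61. So s'(4) = -78/61.

-1.2787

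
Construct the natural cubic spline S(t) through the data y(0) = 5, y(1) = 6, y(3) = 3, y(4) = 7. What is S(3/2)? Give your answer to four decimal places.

5.2031

Write M_i for S''(x_i). With h_i = 1, 2, 1 and divided differences Δ_i = 1, -3/2, 4, the continuity of S' gives the tridiagonal system
  1·M_0 + 6·M_1 + 2·M_2 = 6(Δ_1 - Δ_0) = -15
  2·M_1 + 6·M_2 + 1·M_3 = 6(Δ_2 - Δ_1) = 33
Natural end conditions: M_0 = M_3 = 0.
Solving the tridiagonal system: M_0 = 0, M_1 = -39/8, M_2 = 57/8, M_3 = 0.
On [1, 3], S(t) = 6 - 5/8·(t - 1) - 39/16·(t - 1)² + 1·(t - 1)³.
With (t - 1) = 1/2: S(3/2) = 333/64.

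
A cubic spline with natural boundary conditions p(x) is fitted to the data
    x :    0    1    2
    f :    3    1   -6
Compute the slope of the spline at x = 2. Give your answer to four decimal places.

Write σ_i for p''(x_i). With h_i = 1, 1 and divided differences Δ_i = -2, -7, the continuity of p' gives the tridiagonal system
  1·σ_0 + 4·σ_1 + 1·σ_2 = 6(Δ_1 - Δ_0) = -30
Natural end conditions: σ_0 = σ_2 = 0.
Hence σ_0 = 0, σ_1 = -15/2, σ_2 = 0.
On [1, 2], p'(x) = b_1 + 2c_1·(x - 1) + 3d_1·(x - 1)² with b_1 = Δ_1 - h_1(2σ_1 + σ_2)/6 = -9/2, c_1 = σ_1/2 = -15/4, d_1 = (σ_2 - σ_1)/(6h_1) = 5/4. So p'(2) = -33/4.

-8.2500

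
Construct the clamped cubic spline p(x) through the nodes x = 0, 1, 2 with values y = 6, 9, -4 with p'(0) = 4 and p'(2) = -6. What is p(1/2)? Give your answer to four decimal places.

With σ_i denoting the second derivative at x_i, h_i = 1, 1, and Δ_i = (y_(i+1) − y_i)/h_i = 3, -13:
  1·σ_0 + 4·σ_1 + 1·σ_2 = 6(Δ_1 - Δ_0) = -96
Clamped end conditions give two more equations: 2h_0·σ_0 + h_0·σ_1 = 6(Δ_0 - p'(0)) = -6 and h_1·σ_1 + 2h_1·σ_2 = 6(p'(2) - Δ_1) = 42.
Hence σ_0 = 16, σ_1 = -38, σ_2 = 40.
On [0, 1], p(x) = 6 + 4·x + 8·x² - 9·x³.
With x = 1/2: p(1/2) = 71/8.

8.8750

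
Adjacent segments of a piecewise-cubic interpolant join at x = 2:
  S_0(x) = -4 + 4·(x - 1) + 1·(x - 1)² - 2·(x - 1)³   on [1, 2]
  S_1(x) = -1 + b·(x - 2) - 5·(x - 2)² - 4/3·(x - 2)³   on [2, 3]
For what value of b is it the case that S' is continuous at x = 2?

0

S_0'(x) = 4 + 2·(x - 1) - 6·(x - 1)², so S_0'(2) = 0. On the right, S_1'(2) = b, so b = 0.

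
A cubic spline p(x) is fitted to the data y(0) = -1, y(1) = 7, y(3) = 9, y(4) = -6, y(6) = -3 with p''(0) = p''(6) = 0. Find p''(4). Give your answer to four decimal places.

Let M_i = p''(x_i). Step sizes h_i = 1, 2, 1, 2; slopes of the chords Δ_i = (y_(i+1) - y_i)/h_i = 8, 1, -15, 3/2.
  1·M_0 + 6·M_1 + 2·M_2 = 6(Δ_1 - Δ_0) = -42
  2·M_1 + 6·M_2 + 1·M_3 = 6(Δ_2 - Δ_1) = -96
  1·M_2 + 6·M_3 + 2·M_4 = 6(Δ_3 - Δ_2) = 99
Natural end conditions: M_0 = M_4 = 0.
Forward elimination and back-substitution give M_0 = 0, M_1 = -20/31, M_2 = -591/31, M_3 = 610/31, M_4 = 0.

19.6774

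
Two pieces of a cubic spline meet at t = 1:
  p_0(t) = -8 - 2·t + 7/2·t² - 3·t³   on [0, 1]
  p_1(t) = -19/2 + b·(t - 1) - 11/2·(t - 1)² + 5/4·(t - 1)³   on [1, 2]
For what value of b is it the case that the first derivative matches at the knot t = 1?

-4

p_0'(t) = -2 + 7·t - 9·t², so p_0'(1) = -4. On the right, p_1'(1) = b, so b = -4.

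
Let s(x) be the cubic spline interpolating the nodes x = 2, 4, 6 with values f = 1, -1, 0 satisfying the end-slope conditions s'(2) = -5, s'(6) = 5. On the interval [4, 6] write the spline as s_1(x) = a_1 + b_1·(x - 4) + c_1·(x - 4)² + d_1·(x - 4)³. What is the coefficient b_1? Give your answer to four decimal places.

-0.3750

Let M_i = s''(x_i). Step sizes h_i = 2, 2; slopes of the chords Δ_i = (y_(i+1) - y_i)/h_i = -1, 1/2.
  2·M_0 + 8·M_1 + 2·M_2 = 6(Δ_1 - Δ_0) = 9
Clamped end conditions give two more equations: 2h_0·M_0 + h_0·M_1 = 6(Δ_0 - s'(2)) = 24 and h_1·M_1 + 2h_1·M_2 = 6(s'(6) - Δ_1) = 27.
Solving: M_0 = 59/8, M_1 = -11/4, M_2 = 65/8.
On [4, 6], with s_1(x) = a_1 + b_1·(x - 4) + c_1·(x - 4)² + d_1·(x - 4)³: c_1 = M_1/2 = -11/8, d_1 = (M_2 - M_1)/(6h_1) = 29/32, b_1 = Δ_1 - h_1(2M_1 + M_2)/6 = -3/8.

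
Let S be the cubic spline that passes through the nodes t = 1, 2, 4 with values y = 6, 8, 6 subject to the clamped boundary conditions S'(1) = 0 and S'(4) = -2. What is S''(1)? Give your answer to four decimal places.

Put m_i = S'' at the i-th knot. Here h = (1, 2) and Δ = (2, -1), so the interior equations h_(i-1)·m_(i-1) + 2(h_(i-1)+h_i)·m_i + h_i·m_(i+1) = 6(Δ_i − Δ_(i-1)) read
  1·m_0 + 6·m_1 + 2·m_2 = 6(Δ_1 - Δ_0) = -18
Clamped end conditions give two more equations: 2h_0·m_0 + h_0·m_1 = 6(Δ_0 - S'(1)) = 12 and h_1·m_1 + 2h_1·m_2 = 6(S'(4) - Δ_1) = -6.
Solving: m_0 = 25/3, m_1 = -14/3, m_2 = 5/6.

8.3333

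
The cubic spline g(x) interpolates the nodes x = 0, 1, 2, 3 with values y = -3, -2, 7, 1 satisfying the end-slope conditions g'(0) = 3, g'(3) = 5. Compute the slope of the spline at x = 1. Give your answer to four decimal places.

Write m_i for g''(x_i). With h_i = 1, 1, 1 and divided differences Δ_i = 1, 9, -6, the continuity of g' gives the tridiagonal system
  1·m_0 + 4·m_1 + 1·m_2 = 6(Δ_1 - Δ_0) = 48
  1·m_1 + 4·m_2 + 1·m_3 = 6(Δ_2 - Δ_1) = -90
Clamped end conditions give two more equations: 2h_0·m_0 + h_0·m_1 = 6(Δ_0 - g'(0)) = -12 and h_2·m_2 + 2h_2·m_3 = 6(g'(3) - Δ_2) = 66.
Solving the tridiagonal system: m_0 = -298/15, m_1 = 416/15, m_2 = -646/15, m_3 = 818/15.
On [1, 2], g'(x) = b_1 + 2c_1·(x - 1) + 3d_1·(x - 1)² with b_1 = Δ_1 - h_1(2m_1 + m_2)/6 = 104/15, c_1 = m_1/2 = 208/15, d_1 = (m_2 - m_1)/(6h_1) = -59/5. So g'(1) = 104/15.

6.9333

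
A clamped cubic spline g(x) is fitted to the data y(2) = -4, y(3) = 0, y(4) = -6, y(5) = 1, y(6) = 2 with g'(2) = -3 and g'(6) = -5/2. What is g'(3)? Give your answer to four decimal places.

-0.5446

Write M_i for g''(x_i). With h_i = 1, 1, 1, 1 and divided differences Δ_i = 4, -6, 7, 1, the continuity of g' gives the tridiagonal system
  1·M_0 + 4·M_1 + 1·M_2 = 6(Δ_1 - Δ_0) = -60
  1·M_1 + 4·M_2 + 1·M_3 = 6(Δ_2 - Δ_1) = 78
  1·M_2 + 4·M_3 + 1·M_4 = 6(Δ_3 - Δ_2) = -36
Clamped end conditions give two more equations: 2h_0·M_0 + h_0·M_1 = 6(Δ_0 - g'(2)) = 42 and h_3·M_3 + 2h_3·M_4 = 6(g'(6) - Δ_3) = -21.
Solving: M_0 = 2077/56, M_1 = -901/28, M_2 = 253/8, M_3 = -457/28, M_4 = -131/56.
On [3, 4], g'(x) = b_1 + 2c_1·(x - 3) + 3d_1·(x - 3)² with b_1 = Δ_1 - h_1(2M_1 + M_2)/6 = -61/112, c_1 = M_1/2 = -901/56, d_1 = (M_2 - M_1)/(6h_1) = 1191/112. So g'(3) = -61/112.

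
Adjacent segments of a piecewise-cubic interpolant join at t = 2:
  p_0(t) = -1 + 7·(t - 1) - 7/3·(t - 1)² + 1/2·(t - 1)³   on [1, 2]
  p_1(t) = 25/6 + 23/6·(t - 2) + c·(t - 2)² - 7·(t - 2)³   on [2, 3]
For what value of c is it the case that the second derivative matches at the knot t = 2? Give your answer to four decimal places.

p_0''(t) = -14/3 + 3·(t - 1), so p_0''(2) = -5/3. On the right, p_1''(2) = 2c, so c = -5/6.

-0.8333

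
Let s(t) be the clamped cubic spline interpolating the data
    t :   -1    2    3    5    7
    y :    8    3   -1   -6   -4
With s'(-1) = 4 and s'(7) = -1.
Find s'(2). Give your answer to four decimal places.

Write m_i for s''(x_i). With h_i = 3, 1, 2, 2 and divided differences Δ_i = -5/3, -4, -5/2, 1, the continuity of s' gives the tridiagonal system
  3·m_0 + 8·m_1 + 1·m_2 = 6(Δ_1 - Δ_0) = -14
  1·m_1 + 6·m_2 + 2·m_3 = 6(Δ_2 - Δ_1) = 9
  2·m_2 + 8·m_3 + 2·m_4 = 6(Δ_3 - Δ_2) = 21
Clamped end conditions give two more equations: 2h_0·m_0 + h_0·m_1 = 6(Δ_0 - s'(-1)) = -34 and h_3·m_3 + 2h_3·m_4 = 6(s'(7) - Δ_3) = -12.
Solving: m_0 = -565/96, m_1 = 7/16, m_2 = 5/32, m_3 = 61/16, m_4 = -157/32.
On [2, 3], s'(t) = b_1 + 2c_1·(t - 2) + 3d_1·(t - 2)² with b_1 = Δ_1 - h_1(2m_1 + m_2)/6 = -267/64, c_1 = m_1/2 = 7/32, d_1 = (m_2 - m_1)/(6h_1) = -3/64. So s'(2) = -267/64.

-4.1719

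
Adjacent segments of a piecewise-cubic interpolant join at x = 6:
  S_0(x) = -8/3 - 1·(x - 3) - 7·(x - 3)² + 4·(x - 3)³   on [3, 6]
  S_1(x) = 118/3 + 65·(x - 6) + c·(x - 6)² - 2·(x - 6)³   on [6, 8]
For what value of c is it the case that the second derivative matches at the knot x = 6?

S_0''(x) = -14 + 24·(x - 3), so S_0''(6) = 58. On the right, S_1''(6) = 2c, so c = 29.

29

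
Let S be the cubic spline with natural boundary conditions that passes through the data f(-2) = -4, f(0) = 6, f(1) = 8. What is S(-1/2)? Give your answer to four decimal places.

Write M_i for S''(x_i). With h_i = 2, 1 and divided differences Δ_i = 5, 2, the continuity of S' gives the tridiagonal system
  2·M_0 + 6·M_1 + 1·M_2 = 6(Δ_1 - Δ_0) = -18
Natural end conditions: M_0 = M_2 = 0.
Solving: M_0 = 0, M_1 = -3, M_2 = 0.
On [-2, 0], S(t) = -4 + 6·(t + 2) + 0·(t + 2)² - 1/4·(t + 2)³.
With (t + 2) = 3/2: S(-1/2) = 133/32.

4.1563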